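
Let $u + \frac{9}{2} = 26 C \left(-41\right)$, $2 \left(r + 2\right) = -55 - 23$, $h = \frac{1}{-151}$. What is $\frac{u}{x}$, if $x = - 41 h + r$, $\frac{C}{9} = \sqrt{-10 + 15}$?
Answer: $\frac{453}{4100} + \frac{5889 \sqrt{5}}{25} \approx 526.84$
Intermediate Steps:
$h = - \frac{1}{151} \approx -0.0066225$
$C = 9 \sqrt{5}$ ($C = 9 \sqrt{-10 + 15} = 9 \sqrt{5} \approx 20.125$)
$r = -41$ ($r = -2 + \frac{-55 - 23}{2} = -2 + \frac{1}{2} \left(-78\right) = -2 - 39 = -41$)
$x = - \frac{6150}{151}$ ($x = \left(-41\right) \left(- \frac{1}{151}\right) - 41 = \frac{41}{151} - 41 = - \frac{6150}{151} \approx -40.728$)
$u = - \frac{9}{2} - 9594 \sqrt{5}$ ($u = - \frac{9}{2} + 26 \cdot 9 \sqrt{5} \left(-41\right) = - \frac{9}{2} + 234 \sqrt{5} \left(-41\right) = - \frac{9}{2} - 9594 \sqrt{5} \approx -21457.0$)
$\frac{u}{x} = \frac{- \frac{9}{2} - 9594 \sqrt{5}}{- \frac{6150}{151}} = \left(- \frac{9}{2} - 9594 \sqrt{5}\right) \left(- \frac{151}{6150}\right) = \frac{453}{4100} + \frac{5889 \sqrt{5}}{25}$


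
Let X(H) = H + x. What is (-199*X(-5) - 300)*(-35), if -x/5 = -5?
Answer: 149800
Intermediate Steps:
x = 25 (x = -5*(-5) = 25)
X(H) = 25 + H (X(H) = H + 25 = 25 + H)
(-199*X(-5) - 300)*(-35) = (-199*(25 - 5) - 300)*(-35) = (-199*20 - 300)*(-35) = (-3980 - 300)*(-35) = -4280*(-35) = 149800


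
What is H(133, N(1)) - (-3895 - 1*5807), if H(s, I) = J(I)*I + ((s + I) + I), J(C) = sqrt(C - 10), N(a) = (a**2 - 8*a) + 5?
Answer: 9831 - 4*I*sqrt(3) ≈ 9831.0 - 6.9282*I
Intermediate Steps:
N(a) = 5 + a**2 - 8*a
J(C) = sqrt(-10 + C)
H(s, I) = s + 2*I + I*sqrt(-10 + I) (H(s, I) = sqrt(-10 + I)*I + ((s + I) + I) = I*sqrt(-10 + I) + ((I + s) + I) = I*sqrt(-10 + I) + (s + 2*I) = s + 2*I + I*sqrt(-10 + I))
H(133, N(1)) - (-3895 - 1*5807) = (133 + 2*(5 + 1**2 - 8*1) + (5 + 1**2 - 8*1)*sqrt(-10 + (5 + 1**2 - 8*1))) - (-3895 - 1*5807) = (133 + 2*(5 + 1 - 8) + (5 + 1 - 8)*sqrt(-10 + (5 + 1 - 8))) - (-3895 - 5807) = (133 + 2*(-2) - 2*sqrt(-10 - 2)) - 1*(-9702) = (133 - 4 - 4*I*sqrt(3)) + 9702 = (129 - 4*I*sqrt(3)) + 9702 = 9831 - 4*I*sqrt(3)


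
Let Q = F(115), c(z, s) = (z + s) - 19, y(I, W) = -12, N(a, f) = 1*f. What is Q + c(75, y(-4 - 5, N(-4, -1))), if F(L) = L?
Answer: 159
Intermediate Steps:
N(a, f) = f
c(z, s) = -19 + s + z (c(z, s) = (s + z) - 19 = -19 + s + z)
Q = 115
Q + c(75, y(-4 - 5, N(-4, -1))) = 115 + (-19 - 12 + 75) = 115 + 44 = 159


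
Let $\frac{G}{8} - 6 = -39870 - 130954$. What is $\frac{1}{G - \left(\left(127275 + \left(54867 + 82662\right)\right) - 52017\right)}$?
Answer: $- \frac{1}{1579331} \approx -6.3318 \cdot 10^{-7}$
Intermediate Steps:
$G = -1366544$ ($G = 48 + 8 \left(-39870 - 130954\right) = 48 + 8 \left(-170824\right) = 48 - 1366592 = -1366544$)
$\frac{1}{G - \left(\left(127275 + \left(54867 + 82662\right)\right) - 52017\right)} = \frac{1}{-1366544 - \left(\left(127275 + \left(54867 + 82662\right)\right) - 52017\right)} = \frac{1}{-1366544 - \left(\left(127275 + 137529\right) - 52017\right)} = \frac{1}{-1366544 - \left(264804 - 52017\right)} = \frac{1}{-1366544 - 212787} = \frac{1}{-1579331} = - \frac{1}{1579331}$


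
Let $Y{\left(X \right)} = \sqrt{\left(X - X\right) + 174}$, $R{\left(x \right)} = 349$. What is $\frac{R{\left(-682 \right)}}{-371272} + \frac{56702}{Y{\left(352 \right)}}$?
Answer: $- \frac{349}{371272} + \frac{28351 \sqrt{174}}{87} \approx 4298.6$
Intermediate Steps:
$Y{\left(X \right)} = \sqrt{174}$ ($Y{\left(X \right)} = \sqrt{0 + 174} = \sqrt{174}$)
$\frac{R{\left(-682 \right)}}{-371272} + \frac{56702}{Y{\left(352 \right)}} = \frac{349}{-371272} + \frac{56702}{\sqrt{174}} = 349 \left(- \frac{1}{371272}\right) + 56702 \frac{\sqrt{174}}{174} = - \frac{349}{371272} + \frac{28351 \sqrt{174}}{87}$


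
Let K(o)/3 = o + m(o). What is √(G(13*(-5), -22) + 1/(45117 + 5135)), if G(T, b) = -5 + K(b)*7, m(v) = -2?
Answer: I*√321339768321/25126 ≈ 22.561*I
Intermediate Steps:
K(o) = -6 + 3*o (K(o) = 3*(o - 2) = 3*(-2 + o) = -6 + 3*o)
G(T, b) = -47 + 21*b (G(T, b) = -5 + (-6 + 3*b)*7 = -5 + (-42 + 21*b) = -47 + 21*b)
√(G(13*(-5), -22) + 1/(45117 + 5135)) = √((-47 + 21*(-22)) + 1/(45117 + 5135)) = √((-47 - 462) + 1/50252) = √(-509 + 1/50252) = √(-25578267/50252) = I*√321339768321/25126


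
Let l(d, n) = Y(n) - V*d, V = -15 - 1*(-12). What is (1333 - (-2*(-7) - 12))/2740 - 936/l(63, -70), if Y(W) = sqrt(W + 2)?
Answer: -33621677/7543220 + 144*I*sqrt(17)/2753 ≈ -4.4572 + 0.21567*I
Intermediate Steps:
V = -3 (V = -15 + 12 = -3)
Y(W) = sqrt(2 + W)
l(d, n) = sqrt(2 + n) + 3*d (l(d, n) = sqrt(2 + n) - (-3)*d = sqrt(2 + n) + 3*d)
(1333 - (-2*(-7) - 12))/2740 - 936/l(63, -70) = (1333 - (-2*(-7) - 12))/2740 - 936/(sqrt(2 - 70) + 3*63) = (1333 - (14 - 12))*(1/2740) - 936/(sqrt(-68) + 189) = (1333 - 1*2)*(1/2740) - 936/(2*I*sqrt(17) + 189) = (1333 - 2)*(1/2740) - 936/(189 + 2*I*sqrt(17)) = 1331*(1/2740) - 936/(189 + 2*I*sqrt(17)) = 1331/2740 - 936/(189 + 2*I*sqrt(17))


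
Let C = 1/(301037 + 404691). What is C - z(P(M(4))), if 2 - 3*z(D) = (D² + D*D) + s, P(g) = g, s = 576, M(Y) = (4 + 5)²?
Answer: 9665650691/2117184 ≈ 4565.3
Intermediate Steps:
M(Y) = 81 (M(Y) = 9² = 81)
C = 1/705728 ≈ 1.4170e-6
z(D) = -574/3 - 2*D²/3 (z(D) = ⅔ - ((D² + D*D) + 576)/3 = ⅔ - ((D² + D²) + 576)/3 = ⅔ - (2*D² + 576)/3 = ⅔ - (576 + 2*D²)/3 = ⅔ + (-192 - 2*D²/3) = -574/3 - 2*D²/3)
C - z(P(M(4))) = 1/705728 - (-574/3 - ⅔*81²) = 1/705728 - (-574/3 - ⅔*6561) = 1/705728 - (-574/3 - 4374) = 1/705728 - 1*(-13696/3) = 1/705728 + 13696/3 = 9665650691/2117184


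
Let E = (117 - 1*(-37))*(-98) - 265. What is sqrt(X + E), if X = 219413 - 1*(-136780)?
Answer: 2*sqrt(85209) ≈ 583.81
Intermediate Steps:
X = 356193 (X = 219413 + 136780 = 356193)
E = -15357 (E = (117 + 37)*(-98) - 265 = 154*(-98) - 265 = -15092 - 265 = -15357)
sqrt(X + E) = sqrt(356193 - 15357) = sqrt(340836) = 2*sqrt(85209)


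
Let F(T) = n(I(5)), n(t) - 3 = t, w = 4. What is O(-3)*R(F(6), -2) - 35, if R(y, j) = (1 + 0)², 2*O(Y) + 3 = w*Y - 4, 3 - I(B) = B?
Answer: -89/2 ≈ -44.500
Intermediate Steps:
I(B) = 3 - B
O(Y) = -7/2 + 2*Y (O(Y) = -3/2 + (4*Y - 4)/2 = -3/2 + (-4 + 4*Y)/2 = -3/2 + (-2 + 2*Y) = -7/2 + 2*Y)
n(t) = 3 + t
F(T) = 1 (F(T) = 3 + (3 - 1*5) = 3 + (3 - 5) = 3 - 2 = 1)
R(y, j) = 1 (R(y, j) = 1² = 1)
O(-3)*R(F(6), -2) - 35 = (-7/2 + 2*(-3))*1 - 35 = (-7/2 - 6)*1 - 35 = -19/2*1 - 35 = -19/2 - 35 = -89/2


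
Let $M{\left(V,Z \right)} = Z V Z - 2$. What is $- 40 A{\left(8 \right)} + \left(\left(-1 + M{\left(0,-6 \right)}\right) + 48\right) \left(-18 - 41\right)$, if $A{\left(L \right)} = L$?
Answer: $-2975$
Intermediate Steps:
$M{\left(V,Z \right)} = -2 + V Z^{2}$ ($M{\left(V,Z \right)} = V Z Z - 2 = V Z^{2} - 2 = -2 + V Z^{2}$)
$- 40 A{\left(8 \right)} + \left(\left(-1 + M{\left(0,-6 \right)}\right) + 48\right) \left(-18 - 41\right) = \left(-40\right) 8 + \left(\left(-1 - \left(2 + 0 \left(-6\right)^{2}\right)\right) + 48\right) \left(-18 - 41\right) = -320 + \left(\left(-1 + \left(-2 + 0 \cdot 36\right)\right) + 48\right) \left(-59\right) = -320 + \left(\left(-1 + \left(-2 + 0\right)\right) + 48\right) \left(-59\right) = -320 + \left(\left(-1 - 2\right) + 48\right) \left(-59\right) = -320 + \left(-3 + 48\right) \left(-59\right) = -320 + 45 \left(-59\right) = -320 - 2655 = -2975$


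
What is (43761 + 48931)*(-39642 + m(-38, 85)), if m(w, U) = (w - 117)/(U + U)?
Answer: -62467873214/17 ≈ -3.6746e+9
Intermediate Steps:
m(w, U) = (-117 + w)/(2*U) (m(w, U) = (-117 + w)/((2*U)) = (-117 + w)*(1/(2*U)) = (-117 + w)/(2*U))
(43761 + 48931)*(-39642 + m(-38, 85)) = (43761 + 48931)*(-39642 + (1/2)*(-117 - 38)/85) = 92692*(-39642 + (1/2)*(1/85)*(-155)) = 92692*(-39642 - 31/34) = 92692*(-1347859/34) = -62467873214/17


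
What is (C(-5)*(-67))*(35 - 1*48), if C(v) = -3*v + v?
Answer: 8710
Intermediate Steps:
C(v) = -2*v
(C(-5)*(-67))*(35 - 1*48) = (-2*(-5)*(-67))*(35 - 1*48) = (10*(-67))*(35 - 48) = -670*(-13) = 8710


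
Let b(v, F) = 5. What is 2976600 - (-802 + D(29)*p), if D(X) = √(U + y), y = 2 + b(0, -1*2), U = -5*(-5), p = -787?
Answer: 2977402 + 3148*√2 ≈ 2.9819e+6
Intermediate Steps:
U = 25
y = 7 (y = 2 + 5 = 7)
D(X) = 4*√2 (D(X) = √(25 + 7) = √32 = 4*√2)
2976600 - (-802 + D(29)*p) = 2976600 - (-802 + (4*√2)*(-787)) = 2976600 - (-802 - 3148*√2) = 2976600 + (802 + 3148*√2) = 2977402 + 3148*√2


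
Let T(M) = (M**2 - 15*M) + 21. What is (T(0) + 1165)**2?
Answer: 1406596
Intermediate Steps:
T(M) = 21 + M**2 - 15*M
(T(0) + 1165)**2 = ((21 + 0**2 - 15*0) + 1165)**2 = ((21 + 0 + 0) + 1165)**2 = (21 + 1165)**2 = 1186**2 = 1406596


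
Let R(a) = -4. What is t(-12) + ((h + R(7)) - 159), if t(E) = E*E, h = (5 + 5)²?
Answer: 81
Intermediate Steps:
h = 100 (h = 10² = 100)
t(E) = E²
t(-12) + ((h + R(7)) - 159) = (-12)² + ((100 - 4) - 159) = 144 + (96 - 159) = 144 - 63 = 81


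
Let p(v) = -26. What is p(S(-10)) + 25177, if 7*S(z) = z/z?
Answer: 25151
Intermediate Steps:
S(z) = 1/7 (S(z) = (z/z)/7 = (1/7)*1 = 1/7)
p(S(-10)) + 25177 = -26 + 25177 = 25151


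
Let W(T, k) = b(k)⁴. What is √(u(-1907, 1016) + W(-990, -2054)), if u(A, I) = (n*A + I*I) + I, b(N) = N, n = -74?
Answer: √17799253389446 ≈ 4.2189e+6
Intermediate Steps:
W(T, k) = k⁴
u(A, I) = I + I² - 74*A (u(A, I) = (-74*A + I*I) + I = (-74*A + I²) + I = (I² - 74*A) + I = I + I² - 74*A)
√(u(-1907, 1016) + W(-990, -2054)) = √((1016 + 1016² - 74*(-1907)) + (-2054)⁴) = √((1016 + 1032256 + 141118) + 17799252215056) = √(1174390 + 17799252215056) = √17799253389446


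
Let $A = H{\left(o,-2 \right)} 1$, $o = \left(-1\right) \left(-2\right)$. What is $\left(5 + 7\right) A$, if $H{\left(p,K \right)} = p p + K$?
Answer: $24$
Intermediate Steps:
$o = 2$
$H{\left(p,K \right)} = K + p^{2}$ ($H{\left(p,K \right)} = p^{2} + K = K + p^{2}$)
$A = 2$ ($A = \left(-2 + 2^{2}\right) 1 = \left(-2 + 4\right) 1 = 2 \cdot 1 = 2$)
$\left(5 + 7\right) A = \left(5 + 7\right) 2 = 12 \cdot 2 = 24$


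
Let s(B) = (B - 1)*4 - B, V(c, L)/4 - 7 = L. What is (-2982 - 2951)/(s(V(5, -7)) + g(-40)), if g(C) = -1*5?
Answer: 5933/9 ≈ 659.22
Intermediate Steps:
V(c, L) = 28 + 4*L
g(C) = -5
s(B) = -4 + 3*B (s(B) = (-1 + B)*4 - B = (-4 + 4*B) - B = -4 + 3*B)
(-2982 - 2951)/(s(V(5, -7)) + g(-40)) = (-2982 - 2951)/((-4 + 3*(28 + 4*(-7))) - 5) = -5933/((-4 + 3*(28 - 28)) - 5) = -5933/((-4 + 3*0) - 5) = -5933/((-4 + 0) - 5) = -5933/(-4 - 5) = -5933/(-9) = -5933*(-⅑) = 5933/9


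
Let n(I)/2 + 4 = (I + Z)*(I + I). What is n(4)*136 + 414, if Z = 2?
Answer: 12382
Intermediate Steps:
n(I) = -8 + 4*I*(2 + I) (n(I) = -8 + 2*((I + 2)*(I + I)) = -8 + 2*((2 + I)*(2*I)) = -8 + 2*(2*I*(2 + I)) = -8 + 4*I*(2 + I))
n(4)*136 + 414 = (-8 + 4*4² + 8*4)*136 + 414 = (-8 + 4*16 + 32)*136 + 414 = (-8 + 64 + 32)*136 + 414 = 88*136 + 414 = 11968 + 414 = 12382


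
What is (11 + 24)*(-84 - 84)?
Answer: -5880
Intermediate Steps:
(11 + 24)*(-84 - 84) = 35*(-168) = -5880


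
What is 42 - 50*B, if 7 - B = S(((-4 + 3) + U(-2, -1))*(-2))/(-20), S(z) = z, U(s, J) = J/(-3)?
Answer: -934/3 ≈ -311.33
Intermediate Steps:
U(s, J) = -J/3 (U(s, J) = J*(-⅓) = -J/3)
B = 106/15 (B = 7 - ((-4 + 3) - ⅓*(-1))*(-2)/(-20) = 7 - (-1 + ⅓)*(-2)*(-1)/20 = 7 - (-⅔*(-2))*(-1)/20 = 7 - 4*(-1)/(3*20) = 7 - 1*(-1/15) = 7 + 1/15 = 106/15 ≈ 7.0667)
42 - 50*B = 42 - 50*106/15 = 42 - 1060/3 = -934/3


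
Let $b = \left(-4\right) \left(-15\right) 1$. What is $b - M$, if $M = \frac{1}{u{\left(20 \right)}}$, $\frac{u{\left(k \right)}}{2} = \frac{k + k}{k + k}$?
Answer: $\frac{119}{2} \approx 59.5$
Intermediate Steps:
$u{\left(k \right)} = 2$ ($u{\left(k \right)} = 2 \frac{k + k}{k + k} = 2 \frac{2 k}{2 k} = 2 \cdot 2 k \frac{1}{2 k} = 2 \cdot 1 = 2$)
$M = \frac{1}{2} \approx 0.5$
$b = 60$ ($b = 60 \cdot 1 = 60$)
$b - M = 60 - \frac{1}{2} = \frac{119}{2}$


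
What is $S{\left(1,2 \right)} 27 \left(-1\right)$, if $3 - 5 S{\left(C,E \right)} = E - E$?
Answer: $- \frac{81}{5} \approx -16.2$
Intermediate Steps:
$S{\left(C,E \right)} = \frac{3}{5}$ ($S{\left(C,E \right)} = \frac{3}{5} - \frac{E - E}{5} = \frac{3}{5} - 0 = \frac{3}{5} + 0 = \frac{3}{5}$)
$S{\left(1,2 \right)} 27 \left(-1\right) = \frac{3}{5} \cdot 27 \left(-1\right) = \frac{81}{5} \left(-1\right) = - \frac{81}{5}$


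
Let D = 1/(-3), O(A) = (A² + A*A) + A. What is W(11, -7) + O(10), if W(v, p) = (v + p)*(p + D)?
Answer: 542/3 ≈ 180.67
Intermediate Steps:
O(A) = A + 2*A² (O(A) = (A² + A²) + A = 2*A² + A = A + 2*A²)
D = -⅓ ≈ -0.33333
W(v, p) = (-⅓ + p)*(p + v) (W(v, p) = (v + p)*(p - ⅓) = (p + v)*(-⅓ + p) = (-⅓ + p)*(p + v))
W(11, -7) + O(10) = ((-7)² - ⅓*(-7) - ⅓*11 - 7*11) + 10*(1 + 2*10) = (49 + 7/3 - 11/3 - 77) + 10*(1 + 20) = -88/3 + 10*21 = -88/3 + 210 = 542/3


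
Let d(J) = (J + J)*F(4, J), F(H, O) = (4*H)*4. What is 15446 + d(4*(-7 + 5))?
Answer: 14422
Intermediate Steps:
F(H, O) = 16*H
d(J) = 128*J (d(J) = (J + J)*(16*4) = (2*J)*64 = 128*J)
15446 + d(4*(-7 + 5)) = 15446 + 128*(4*(-7 + 5)) = 15446 + 128*(4*(-2)) = 15446 + 128*(-8) = 15446 - 1024 = 14422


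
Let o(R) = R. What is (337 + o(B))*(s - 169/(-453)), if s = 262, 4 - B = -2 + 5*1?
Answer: 40172990/453 ≈ 88682.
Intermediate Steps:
B = 1 (B = 4 - (-2 + 5*1) = 4 - (-2 + 5) = 4 - 1*3 = 4 - 3 = 1)
(337 + o(B))*(s - 169/(-453)) = (337 + 1)*(262 - 169/(-453)) = 338*(262 - 169*(-1/453)) = 338*(262 + 169/453) = 338*(118855/453) = 40172990/453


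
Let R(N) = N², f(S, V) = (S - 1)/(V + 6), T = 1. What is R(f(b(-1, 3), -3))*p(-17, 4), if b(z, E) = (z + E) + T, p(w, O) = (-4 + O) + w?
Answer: -68/9 ≈ -7.5556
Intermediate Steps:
p(w, O) = -4 + O + w
b(z, E) = 1 + E + z (b(z, E) = (z + E) + 1 = (E + z) + 1 = 1 + E + z)
f(S, V) = (-1 + S)/(6 + V)
R(f(b(-1, 3), -3))*p(-17, 4) = ((-1 + (1 + 3 - 1))/(6 - 3))²*(-4 + 4 - 17) = ((-1 + 3)/3)²*(-17) = ((⅓)*2)²*(-17) = (⅔)²*(-17) = (4/9)*(-17) = -68/9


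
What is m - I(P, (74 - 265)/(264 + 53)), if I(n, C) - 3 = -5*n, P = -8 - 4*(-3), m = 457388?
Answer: 457405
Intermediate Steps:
P = 4 (P = -8 + 12 = 4)
I(n, C) = 3 - 5*n
m - I(P, (74 - 265)/(264 + 53)) = 457388 - (3 - 5*4) = 457388 - (3 - 20) = 457388 - 1*(-17) = 457388 + 17 = 457405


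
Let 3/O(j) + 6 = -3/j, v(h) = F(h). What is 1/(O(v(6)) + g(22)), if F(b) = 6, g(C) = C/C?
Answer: 13/7 ≈ 1.8571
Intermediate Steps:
g(C) = 1
v(h) = 6
O(j) = 3/(-6 - 3/j)
1/(O(v(6)) + g(22)) = 1/(-1*6/(1 + 2*6) + 1) = 1/(-1*6/(1 + 12) + 1) = 1/(-1*6/13 + 1) = 1/(-1*6*1/13 + 1) = 1/(-6/13 + 1) = 1/(7/13) = 13/7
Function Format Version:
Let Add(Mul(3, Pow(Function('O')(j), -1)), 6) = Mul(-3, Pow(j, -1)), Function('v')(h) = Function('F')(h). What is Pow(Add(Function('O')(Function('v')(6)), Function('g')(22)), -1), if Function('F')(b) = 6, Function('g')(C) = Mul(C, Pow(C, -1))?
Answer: Rational(13, 7) ≈ 1.8571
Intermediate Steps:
Function('g')(C) = 1
Function('v')(h) = 6
Function('O')(j) = Mul(3, Pow(Add(-6, Mul(-3, Pow(j, -1))), -1))
Pow(Add(Function('O')(Function('v')(6)), Function('g')(22)), -1) = Pow(Add(Mul(-1, 6, Pow(Add(1, Mul(2, 6)), -1)), 1), -1) = Pow(Add(Mul(-1, 6, Pow(Add(1, 12), -1)), 1), -1) = Pow(Add(Mul(-1, 6, Pow(13, -1)), 1), -1) = Pow(Add(Mul(-1, 6, Rational(1, 13)), 1), -1) = Pow(Add(Rational(-6, 13), 1), -1) = Pow(Rational(7, 13), -1) = Rational(13, 7)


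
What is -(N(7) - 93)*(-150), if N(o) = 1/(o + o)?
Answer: -97575/7 ≈ -13939.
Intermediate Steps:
N(o) = 1/(2*o)
-(N(7) - 93)*(-150) = -((½)/7 - 93)*(-150) = -((½)*(⅐) - 93)*(-150) = -(1/14 - 93)*(-150) = -(-1301)*(-150)/14 = -1*97575/7 = -97575/7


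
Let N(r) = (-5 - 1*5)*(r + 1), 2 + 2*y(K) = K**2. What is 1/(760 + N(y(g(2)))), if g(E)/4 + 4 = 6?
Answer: 1/440 ≈ 0.0022727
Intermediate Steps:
g(E) = 8 (g(E) = -16 + 4*6 = -16 + 24 = 8)
y(K) = -1 + K**2/2
N(r) = -10 - 10*r (N(r) = (-5 - 5)*(1 + r) = -10*(1 + r) = -10 - 10*r)
1/(760 + N(y(g(2)))) = 1/(760 + (-10 - 10*(-1 + (1/2)*8**2))) = 1/(760 + (-10 - 10*(-1 + (1/2)*64))) = 1/(760 + (-10 - 10*(-1 + 32))) = 1/(760 + (-10 - 10*31)) = 1/(760 + (-10 - 310)) = 1/(760 - 320) = 1/440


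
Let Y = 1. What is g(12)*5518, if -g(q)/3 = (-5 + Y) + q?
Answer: -132432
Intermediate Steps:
g(q) = 12 - 3*q (g(q) = -3*((-5 + 1) + q) = -3*(-4 + q) = 12 - 3*q)
g(12)*5518 = (12 - 3*12)*5518 = (12 - 36)*5518 = -24*5518 = -132432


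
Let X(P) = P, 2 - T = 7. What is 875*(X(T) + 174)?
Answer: 147875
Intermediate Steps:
T = -5 (T = 2 - 1*7 = 2 - 7 = -5)
875*(X(T) + 174) = 875*(-5 + 174) = 875*169 = 147875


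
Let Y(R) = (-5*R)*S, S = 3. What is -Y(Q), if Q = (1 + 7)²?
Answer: 960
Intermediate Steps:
Q = 64 (Q = 8² = 64)
Y(R) = -15*R (Y(R) = -5*R*3 = -15*R)
-Y(Q) = -(-15)*64 = -1*(-960) = 960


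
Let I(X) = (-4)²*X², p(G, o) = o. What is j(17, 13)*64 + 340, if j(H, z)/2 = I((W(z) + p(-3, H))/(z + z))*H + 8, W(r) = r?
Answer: 8064116/169 ≈ 47717.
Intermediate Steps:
I(X) = 16*X²
j(H, z) = 16 + 8*H*(H + z)²/z² (j(H, z) = 2*((16*((z + H)/(z + z))²)*H + 8) = 2*((16*((H + z)/((2*z)))²)*H + 8) = 2*((16*((H + z)*(1/(2*z)))²)*H + 8) = 2*((16*((H + z)/(2*z))²)*H + 8) = 2*((16*((H + z)²/(4*z²)))*H + 8) = 2*((4*(H + z)²/z²)*H + 8) = 2*(4*H*(H + z)²/z² + 8) = 2*(8 + 4*H*(H + z)²/z²) = 16 + 8*H*(H + z)²/z²)
j(17, 13)*64 + 340 = (16 + 8*17*(17 + 13)²/13²)*64 + 340 = (16 + 8*17*(1/169)*30²)*64 + 340 = (16 + 8*17*(1/169)*900)*64 + 340 = (16 + 122400/169)*64 + 340 = (125104/169)*64 + 340 = 8006656/169 + 340 = 8064116/169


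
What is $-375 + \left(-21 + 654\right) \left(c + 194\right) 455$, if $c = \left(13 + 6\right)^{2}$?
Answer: $159847950$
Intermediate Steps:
$c = 361$ ($c = 19^{2} = 361$)
$-375 + \left(-21 + 654\right) \left(c + 194\right) 455 = -375 + \left(-21 + 654\right) \left(361 + 194\right) 455 = -375 + 633 \cdot 555 \cdot 455 = -375 + 351315 \cdot 455 = -375 + 159848325 = 159847950$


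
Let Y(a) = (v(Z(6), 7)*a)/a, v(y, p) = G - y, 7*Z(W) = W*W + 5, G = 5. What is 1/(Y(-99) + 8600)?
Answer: 7/60194 ≈ 0.00011629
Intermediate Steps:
Z(W) = 5/7 + W**2/7 (Z(W) = (W*W + 5)/7 = (W**2 + 5)/7 = (5 + W**2)/7 = 5/7 + W**2/7)
v(y, p) = 5 - y
Y(a) = -6/7 (Y(a) = ((5 - (5/7 + (1/7)*6**2))*a)/a = ((5 - (5/7 + (1/7)*36))*a)/a = ((5 - (5/7 + 36/7))*a)/a = ((5 - 1*41/7)*a)/a = ((5 - 41/7)*a)/a = (-6*a/7)/a = -6/7)
1/(Y(-99) + 8600) = 1/(-6/7 + 8600) = 1/(60194/7) = 7/60194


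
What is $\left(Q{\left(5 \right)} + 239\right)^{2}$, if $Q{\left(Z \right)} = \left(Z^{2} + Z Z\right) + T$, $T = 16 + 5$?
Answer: $96100$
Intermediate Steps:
$T = 21$
$Q{\left(Z \right)} = 21 + 2 Z^{2}$ ($Q{\left(Z \right)} = \left(Z^{2} + Z Z\right) + 21 = \left(Z^{2} + Z^{2}\right) + 21 = 2 Z^{2} + 21 = 21 + 2 Z^{2}$)
$\left(Q{\left(5 \right)} + 239\right)^{2} = \left(\left(21 + 2 \cdot 5^{2}\right) + 239\right)^{2} = \left(\left(21 + 2 \cdot 25\right) + 239\right)^{2} = \left(\left(21 + 50\right) + 239\right)^{2} = \left(71 + 239\right)^{2} = 310^{2} = 96100$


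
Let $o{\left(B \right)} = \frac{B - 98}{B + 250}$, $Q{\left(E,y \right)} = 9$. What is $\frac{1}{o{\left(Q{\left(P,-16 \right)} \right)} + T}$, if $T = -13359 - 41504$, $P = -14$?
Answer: $- \frac{259}{14209606} \approx -1.8227 \cdot 10^{-5}$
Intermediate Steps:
$o{\left(B \right)} = \frac{-98 + B}{250 + B}$
$T = -54863$ ($T = -13359 - 41504 = -54863$)
$\frac{1}{o{\left(Q{\left(P,-16 \right)} \right)} + T} = \frac{1}{\frac{-98 + 9}{250 + 9} - 54863} = \frac{1}{\frac{1}{259} \left(-89\right) - 54863} = \frac{1}{- \frac{89}{259} - 54863} = \frac{1}{- \frac{14209606}{259}} = - \frac{259}{14209606}$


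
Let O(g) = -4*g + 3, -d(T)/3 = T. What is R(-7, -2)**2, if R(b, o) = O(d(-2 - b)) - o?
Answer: 4225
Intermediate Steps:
d(T) = -3*T
O(g) = 3 - 4*g
R(b, o) = -21 - o - 12*b (R(b, o) = (3 - (-12)*(-2 - b)) - o = (3 - 4*(6 + 3*b)) - o = (3 + (-24 - 12*b)) - o = (-21 - 12*b) - o = -21 - o - 12*b)
R(-7, -2)**2 = (-21 - 1*(-2) - 12*(-7))**2 = (-21 + 2 + 84)**2 = 65**2 = 4225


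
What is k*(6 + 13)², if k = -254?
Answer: -91694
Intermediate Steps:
k*(6 + 13)² = -254*(6 + 13)² = -254*19² = -254*361 = -91694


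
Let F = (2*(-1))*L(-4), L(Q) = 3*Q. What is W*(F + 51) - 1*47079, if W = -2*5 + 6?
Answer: -47379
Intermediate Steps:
W = -4 (W = -10 + 6 = -4)
F = 24 (F = (2*(-1))*(3*(-4)) = -2*(-12) = 24)
W*(F + 51) - 1*47079 = -4*(24 + 51) - 1*47079 = -4*75 - 47079 = -300 - 47079 = -47379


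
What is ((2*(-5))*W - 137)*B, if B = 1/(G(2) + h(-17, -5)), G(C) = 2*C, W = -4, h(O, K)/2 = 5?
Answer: -97/14 ≈ -6.9286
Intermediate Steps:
h(O, K) = 10 (h(O, K) = 2*5 = 10)
B = 1/14 (B = 1/(2*2 + 10) = 1/(4 + 10) = 1/14 ≈ 0.071429)
((2*(-5))*W - 137)*B = ((2*(-5))*(-4) - 137)*(1/14) = (-10*(-4) - 137)*(1/14) = (40 - 137)*(1/14) = -97*1/14 = -97/14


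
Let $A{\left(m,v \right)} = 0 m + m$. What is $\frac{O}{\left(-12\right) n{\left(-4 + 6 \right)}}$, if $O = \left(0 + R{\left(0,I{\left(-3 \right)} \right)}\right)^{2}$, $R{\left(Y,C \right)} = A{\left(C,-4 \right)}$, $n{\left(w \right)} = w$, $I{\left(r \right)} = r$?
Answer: $- \frac{3}{8} \approx -0.375$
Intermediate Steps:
$A{\left(m,v \right)} = m$ ($A{\left(m,v \right)} = 0 + m = m$)
$R{\left(Y,C \right)} = C$
$O = 9$ ($O = \left(0 - 3\right)^{2} = \left(-3\right)^{2} = 9$)
$\frac{O}{\left(-12\right) n{\left(-4 + 6 \right)}} = \frac{1}{\left(-12\right) \left(-4 + 6\right)} 9 = \frac{1}{\left(-12\right) 2} \cdot 9 = \frac{1}{-24} \cdot 9 = \left(- \frac{1}{24}\right) 9 = - \frac{3}{8}$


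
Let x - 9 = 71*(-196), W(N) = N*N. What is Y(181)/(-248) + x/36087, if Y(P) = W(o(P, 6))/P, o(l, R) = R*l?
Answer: -59647957/2237394 ≈ -26.660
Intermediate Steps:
W(N) = N²
Y(P) = 36*P (Y(P) = (6*P)²/P = (36*P²)/P = 36*P)
x = -13907 (x = 9 + 71*(-196) = 9 - 13916 = -13907)
Y(181)/(-248) + x/36087 = (36*181)/(-248) - 13907/36087 = 6516*(-1/248) - 13907*1/36087 = -1629/62 - 13907/36087 = -59647957/2237394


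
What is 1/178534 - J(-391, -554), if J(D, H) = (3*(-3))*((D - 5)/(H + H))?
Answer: 159074071/49453918 ≈ 3.2166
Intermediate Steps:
J(D, H) = -9*(-5 + D)/(2*H)
1/178534 - J(-391, -554) = 1/178534 - 9*(5 - 1*(-391))/(2*(-554)) = 1/178534 - 9*(-1)*(5 + 391)/(2*554) = 1/178534 - 9*(-1)*396/(2*554) = 1/178534 - 1*(-891/277) = 1/178534 + 891/277 = 159074071/49453918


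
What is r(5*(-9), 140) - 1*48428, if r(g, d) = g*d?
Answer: -54728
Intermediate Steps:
r(g, d) = d*g
r(5*(-9), 140) - 1*48428 = 140*(5*(-9)) - 1*48428 = 140*(-45) - 48428 = -6300 - 48428 = -54728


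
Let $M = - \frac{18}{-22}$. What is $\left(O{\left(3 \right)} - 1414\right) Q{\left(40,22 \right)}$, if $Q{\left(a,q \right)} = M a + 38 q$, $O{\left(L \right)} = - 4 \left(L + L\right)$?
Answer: $- \frac{13741528}{11} \approx -1.2492 \cdot 10^{6}$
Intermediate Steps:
$M = \frac{9}{11}$ ($M = \left(-18\right) \left(- \frac{1}{22}\right) = \frac{9}{11} \approx 0.81818$)
$O{\left(L \right)} = - 8 L$ ($O{\left(L \right)} = - 4 \cdot 2 L = - 8 L$)
$Q{\left(a,q \right)} = 38 q + \frac{9 a}{11}$ ($Q{\left(a,q \right)} = \frac{9 a}{11} + 38 q = 38 q + \frac{9 a}{11}$)
$\left(O{\left(3 \right)} - 1414\right) Q{\left(40,22 \right)} = \left(\left(-8\right) 3 - 1414\right) \left(38 \cdot 22 + \frac{9}{11} \cdot 40\right) = \left(-24 - 1414\right) \left(836 + \frac{360}{11}\right) = \left(-1438\right) \frac{9556}{11} = - \frac{13741528}{11}$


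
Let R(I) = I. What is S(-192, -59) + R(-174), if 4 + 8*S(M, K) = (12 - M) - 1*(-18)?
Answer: -587/4 ≈ -146.75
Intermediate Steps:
S(M, K) = 13/4 - M/8 (S(M, K) = -½ + ((12 - M) - 1*(-18))/8 = -½ + ((12 - M) + 18)/8 = -½ + (30 - M)/8 = -½ + (15/4 - M/8) = 13/4 - M/8)
S(-192, -59) + R(-174) = (13/4 - ⅛*(-192)) - 174 = (13/4 + 24) - 174 = 109/4 - 174 = -587/4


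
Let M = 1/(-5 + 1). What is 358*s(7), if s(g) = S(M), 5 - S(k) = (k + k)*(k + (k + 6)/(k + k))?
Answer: -1253/4 ≈ -313.25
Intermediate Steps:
M = -1/4 (M = 1/(-4) = -1/4 ≈ -0.25000)
S(k) = 5 - 2*k*(k + (6 + k)/(2*k)) (S(k) = 5 - (k + k)*(k + (k + 6)/(k + k)) = 5 - 2*k*(k + (6 + k)/((2*k))) = 5 - 2*k*(k + (6 + k)*(1/(2*k))) = 5 - 2*k*(k + (6 + k)/(2*k)))
s(g) = -7/8 (s(g) = -1 - 1*(-1/4) - 2*(-1/4)**2 = -1 + 1/4 - 2*1/16 = -1 + 1/4 - 1/8 = -7/8)
358*s(7) = 358*(-7/8) = -1253/4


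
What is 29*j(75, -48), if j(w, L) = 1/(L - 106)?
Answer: -29/154 ≈ -0.18831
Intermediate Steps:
j(w, L) = 1/(-106 + L)
29*j(75, -48) = 29/(-106 - 48) = 29/(-154) = 29*(-1/154) = -29/154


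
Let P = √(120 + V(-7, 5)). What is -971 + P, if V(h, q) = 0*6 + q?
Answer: -971 + 5*√5 ≈ -959.82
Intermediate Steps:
V(h, q) = q (V(h, q) = 0 + q = q)
P = 5*√5 (P = √(120 + 5) = √125 = 5*√5 ≈ 11.180)
-971 + P = -971 + 5*√5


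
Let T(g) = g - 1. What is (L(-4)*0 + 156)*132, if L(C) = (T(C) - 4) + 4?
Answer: 20592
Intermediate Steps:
T(g) = -1 + g
L(C) = -1 + C (L(C) = ((-1 + C) - 4) + 4 = (-5 + C) + 4 = -1 + C)
(L(-4)*0 + 156)*132 = ((-1 - 4)*0 + 156)*132 = (-5*0 + 156)*132 = (0 + 156)*132 = 156*132 = 20592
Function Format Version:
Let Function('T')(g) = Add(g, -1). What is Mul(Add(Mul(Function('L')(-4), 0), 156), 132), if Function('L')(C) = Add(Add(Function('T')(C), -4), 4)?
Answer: 20592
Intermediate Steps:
Function('T')(g) = Add(-1, g)
Function('L')(C) = Add(-1, C) (Function('L')(C) = Add(Add(Add(-1, C), -4), 4) = Add(Add(-5, C), 4) = Add(-1, C))
Mul(Add(Mul(Function('L')(-4), 0), 156), 132) = Mul(Add(Mul(Add(-1, -4), 0), 156), 132) = Mul(Add(Mul(-5, 0), 156), 132) = Mul(Add(0, 156), 132) = Mul(156, 132) = 20592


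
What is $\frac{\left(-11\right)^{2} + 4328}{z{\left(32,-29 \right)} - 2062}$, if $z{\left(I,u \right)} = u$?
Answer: $- \frac{1483}{697} \approx -2.1277$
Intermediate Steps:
$\frac{\left(-11\right)^{2} + 4328}{z{\left(32,-29 \right)} - 2062} = \frac{\left(-11\right)^{2} + 4328}{-29 - 2062} = \frac{121 + 4328}{-2091} = 4449 \left(- \frac{1}{2091}\right) = - \frac{1483}{697}$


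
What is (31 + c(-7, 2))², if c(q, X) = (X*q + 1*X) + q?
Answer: 144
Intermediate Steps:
c(q, X) = X + q + X*q (c(q, X) = (X*q + X) + q = (X + X*q) + q = X + q + X*q)
(31 + c(-7, 2))² = (31 + (2 - 7 + 2*(-7)))² = (31 + (2 - 7 - 14))² = (31 - 19)² = 12² = 144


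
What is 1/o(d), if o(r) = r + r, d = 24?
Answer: 1/48 ≈ 0.020833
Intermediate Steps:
o(r) = 2*r
1/o(d) = 1/(2*24) = 1/48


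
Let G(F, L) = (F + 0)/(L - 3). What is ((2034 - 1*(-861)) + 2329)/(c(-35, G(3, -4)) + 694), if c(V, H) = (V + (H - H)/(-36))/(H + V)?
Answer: 1295552/172357 ≈ 7.5167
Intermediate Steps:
G(F, L) = F/(-3 + L)
c(V, H) = V/(H + V) (c(V, H) = (V + 0*(-1/36))/(H + V) = (V + 0)/(H + V) = V/(H + V))
((2034 - 1*(-861)) + 2329)/(c(-35, G(3, -4)) + 694) = ((2034 - 1*(-861)) + 2329)/(-35/(3/(-3 - 4) - 35) + 694) = ((2034 + 861) + 2329)/(-35/(3/(-7) - 35) + 694) = (2895 + 2329)/(-35/(3*(-⅐) - 35) + 694) = 5224/(-35/(-3/7 - 35) + 694) = 5224/(-35/(-248/7) + 694) = 5224/(-35*(-7/248) + 694) = 5224/(245/248 + 694) = 5224/(172357/248) = 5224*(248/172357) = 1295552/172357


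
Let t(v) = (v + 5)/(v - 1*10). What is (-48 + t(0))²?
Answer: 9409/4 ≈ 2352.3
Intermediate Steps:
t(v) = (5 + v)/(-10 + v) (t(v) = (5 + v)/(v - 10) = (5 + v)/(-10 + v))
(-48 + t(0))² = (-48 + (5 + 0)/(-10 + 0))² = (-48 + 5/(-10))² = (-48 - ⅒*5)² = (-48 - ½)² = (-97/2)² = 9409/4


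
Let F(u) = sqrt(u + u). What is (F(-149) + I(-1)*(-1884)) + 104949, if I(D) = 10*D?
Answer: 123789 + I*sqrt(298) ≈ 1.2379e+5 + 17.263*I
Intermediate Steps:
F(u) = sqrt(2)*sqrt(u) (F(u) = sqrt(2*u) = sqrt(2)*sqrt(u))
(F(-149) + I(-1)*(-1884)) + 104949 = (sqrt(2)*sqrt(-149) + (10*(-1))*(-1884)) + 104949 = (sqrt(2)*(I*sqrt(149)) - 10*(-1884)) + 104949 = (I*sqrt(298) + 18840) + 104949 = (18840 + I*sqrt(298)) + 104949 = 123789 + I*sqrt(298)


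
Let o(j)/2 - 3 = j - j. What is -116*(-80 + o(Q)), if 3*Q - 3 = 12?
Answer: 8584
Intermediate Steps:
Q = 5 (Q = 1 + (1/3)*12 = 1 + 4 = 5)
o(j) = 6 (o(j) = 6 + 2*(j - j) = 6 + 2*0 = 6 + 0 = 6)
-116*(-80 + o(Q)) = -116*(-80 + 6) = -116*(-74) = 8584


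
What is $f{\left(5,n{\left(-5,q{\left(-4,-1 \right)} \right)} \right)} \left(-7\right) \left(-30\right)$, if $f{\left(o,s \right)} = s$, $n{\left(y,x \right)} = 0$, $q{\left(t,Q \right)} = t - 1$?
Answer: $0$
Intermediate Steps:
$q{\left(t,Q \right)} = -1 + t$ ($q{\left(t,Q \right)} = t - 1 = -1 + t$)
$f{\left(5,n{\left(-5,q{\left(-4,-1 \right)} \right)} \right)} \left(-7\right) \left(-30\right) = 0 \left(-7\right) \left(-30\right) = 0 \left(-30\right) = 0$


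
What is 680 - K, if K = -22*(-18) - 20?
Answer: 304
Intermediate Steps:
K = 376 (K = 396 - 20 = 376)
680 - K = 680 - 1*376 = 680 - 376 = 304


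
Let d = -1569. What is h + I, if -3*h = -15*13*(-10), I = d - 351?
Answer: -2570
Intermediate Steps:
I = -1920 (I = -1569 - 351 = -1920)
h = -650 (h = -(-15*13)*(-10)/3 = -(-65)*(-10) = -1/3*1950 = -650)
h + I = -650 - 1920 = -2570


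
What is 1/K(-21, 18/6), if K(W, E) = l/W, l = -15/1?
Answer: 7/5 ≈ 1.4000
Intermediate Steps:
l = -15 (l = -15*1 = -15)
K(W, E) = -15/W
1/K(-21, 18/6) = 1/(-15/(-21)) = 1/(-15*(-1/21)) = 1/(5/7) = 7/5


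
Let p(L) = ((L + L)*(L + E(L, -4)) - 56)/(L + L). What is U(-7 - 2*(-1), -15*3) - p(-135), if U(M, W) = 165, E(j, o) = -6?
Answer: 41282/135 ≈ 305.79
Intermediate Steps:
p(L) = (-56 + 2*L*(-6 + L))/(2*L) (p(L) = ((L + L)*(L - 6) - 56)/(L + L) = ((2*L)*(-6 + L) - 56)/((2*L)) = (2*L*(-6 + L) - 56)*(1/(2*L)) = (-56 + 2*L*(-6 + L))*(1/(2*L)) = (-56 + 2*L*(-6 + L))/(2*L))
U(-7 - 2*(-1), -15*3) - p(-135) = 165 - (-6 - 135 - 28/(-135)) = 165 - (-6 - 135 - 28*(-1/135)) = 165 - (-6 - 135 + 28/135) = 165 - 1*(-19007/135) = 165 + 19007/135 = 41282/135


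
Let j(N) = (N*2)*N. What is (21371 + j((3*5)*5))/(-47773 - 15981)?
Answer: -32621/63754 ≈ -0.51167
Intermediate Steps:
j(N) = 2*N² (j(N) = (2*N)*N = 2*N²)
(21371 + j((3*5)*5))/(-47773 - 15981) = (21371 + 2*((3*5)*5)²)/(-47773 - 15981) = (21371 + 2*(15*5)²)/(-63754) = (21371 + 2*75²)*(-1/63754) = (21371 + 2*5625)*(-1/63754) = (21371 + 11250)*(-1/63754) = 32621*(-1/63754) = -32621/63754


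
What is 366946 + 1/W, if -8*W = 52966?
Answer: 9717830914/26483 ≈ 3.6695e+5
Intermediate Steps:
W = -26483/4 (W = -⅛*52966 = -26483/4 ≈ -6620.8)
366946 + 1/W = 366946 + 1/(-26483/4) = 366946 - 4/26483 = 9717830914/26483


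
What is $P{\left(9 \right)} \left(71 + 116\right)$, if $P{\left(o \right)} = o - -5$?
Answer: $2618$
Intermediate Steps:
$P{\left(o \right)} = 5 + o$ ($P{\left(o \right)} = o + 5 = 5 + o$)
$P{\left(9 \right)} \left(71 + 116\right) = \left(5 + 9\right) \left(71 + 116\right) = 14 \cdot 187 = 2618$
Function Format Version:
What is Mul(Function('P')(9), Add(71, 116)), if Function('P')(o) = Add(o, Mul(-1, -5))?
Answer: 2618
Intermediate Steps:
Function('P')(o) = Add(5, o) (Function('P')(o) = Add(o, 5) = Add(5, o))
Mul(Function('P')(9), Add(71, 116)) = Mul(Add(5, 9), Add(71, 116)) = Mul(14, 187) = 2618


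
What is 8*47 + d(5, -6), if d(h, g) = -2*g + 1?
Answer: 389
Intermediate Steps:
d(h, g) = 1 - 2*g
8*47 + d(5, -6) = 8*47 + (1 - 2*(-6)) = 376 + (1 + 12) = 376 + 13 = 389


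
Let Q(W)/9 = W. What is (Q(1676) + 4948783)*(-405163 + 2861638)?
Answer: 12193615188825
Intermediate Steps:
Q(W) = 9*W
(Q(1676) + 4948783)*(-405163 + 2861638) = (9*1676 + 4948783)*(-405163 + 2861638) = (15084 + 4948783)*2456475 = 4963867*2456475 = 12193615188825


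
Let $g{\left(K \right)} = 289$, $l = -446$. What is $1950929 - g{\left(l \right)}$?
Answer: $1950640$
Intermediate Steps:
$1950929 - g{\left(l \right)} = 1950929 - 289 = 1950640$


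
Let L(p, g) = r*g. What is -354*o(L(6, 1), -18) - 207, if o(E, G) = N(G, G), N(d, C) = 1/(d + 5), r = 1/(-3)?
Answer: -2337/13 ≈ -179.77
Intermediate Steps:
r = -1/3 ≈ -0.33333
L(p, g) = -g/3
N(d, C) = 1/(5 + d)
o(E, G) = 1/(5 + G)
-354*o(L(6, 1), -18) - 207 = -354/(5 - 18) - 207 = -354/(-13) - 207 = -354*(-1/13) - 207 = 354/13 - 207 = -2337/13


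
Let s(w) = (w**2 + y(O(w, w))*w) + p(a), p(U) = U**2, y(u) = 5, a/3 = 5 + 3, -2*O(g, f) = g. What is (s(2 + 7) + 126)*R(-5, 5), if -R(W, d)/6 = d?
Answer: -24840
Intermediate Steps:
O(g, f) = -g/2
a = 24 (a = 3*(5 + 3) = 3*8 = 24)
R(W, d) = -6*d
s(w) = 576 + w**2 + 5*w (s(w) = (w**2 + 5*w) + 24**2 = (w**2 + 5*w) + 576 = 576 + w**2 + 5*w)
(s(2 + 7) + 126)*R(-5, 5) = ((576 + (2 + 7)**2 + 5*(2 + 7)) + 126)*(-6*5) = ((576 + 9**2 + 5*9) + 126)*(-30) = ((576 + 81 + 45) + 126)*(-30) = (702 + 126)*(-30) = 828*(-30) = -24840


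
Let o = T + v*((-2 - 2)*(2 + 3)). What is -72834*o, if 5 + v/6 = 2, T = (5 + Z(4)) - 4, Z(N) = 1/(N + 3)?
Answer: -184124352/7 ≈ -2.6303e+7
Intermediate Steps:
Z(N) = 1/(3 + N)
T = 8/7 (T = (5 + 1/(3 + 4)) - 4 = (5 + 1/7) - 4 = 36/7 - 4 = 8/7 ≈ 1.1429)
v = -18 (v = -30 + 6*2 = -30 + 12 = -18)
o = 2528/7 (o = 8/7 - 18*(-2 - 2)*(2 + 3) = 8/7 - (-72)*5 = 8/7 - 18*(-20) = 8/7 + 360 = 2528/7 ≈ 361.14)
-72834*o = -72834*2528/7 = -184124352/7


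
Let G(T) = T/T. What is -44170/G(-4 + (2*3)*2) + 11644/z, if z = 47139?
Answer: -2082117986/47139 ≈ -44170.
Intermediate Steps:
G(T) = 1
-44170/G(-4 + (2*3)*2) + 11644/z = -44170/1 + 11644/47139 = -44170*1 + 11644*(1/47139) = -44170 + 11644/47139 = -2082117986/47139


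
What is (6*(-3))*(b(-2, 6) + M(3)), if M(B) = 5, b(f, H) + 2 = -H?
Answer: 54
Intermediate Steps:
b(f, H) = -2 - H
(6*(-3))*(b(-2, 6) + M(3)) = (6*(-3))*((-2 - 1*6) + 5) = -18*((-2 - 6) + 5) = -18*(-8 + 5) = -18*(-3) = 54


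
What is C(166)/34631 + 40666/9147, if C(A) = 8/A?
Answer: 116889289006/26291889831 ≈ 4.4458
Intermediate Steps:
C(166)/34631 + 40666/9147 = (8/166)/34631 + 40666/9147 = (8*(1/166))*(1/34631) + 40666*(1/9147) = (4/83)*(1/34631) + 40666/9147 = 4/2874373 + 40666/9147 = 116889289006/26291889831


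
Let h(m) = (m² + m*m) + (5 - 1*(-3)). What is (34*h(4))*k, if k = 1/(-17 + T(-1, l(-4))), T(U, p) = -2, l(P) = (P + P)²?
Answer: -1360/19 ≈ -71.579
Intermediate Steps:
l(P) = 4*P² (l(P) = (2*P)² = 4*P²)
h(m) = 8 + 2*m² (h(m) = (m² + m²) + (5 + 3) = 2*m² + 8 = 8 + 2*m²)
k = -1/19 (k = 1/(-17 - 2) = 1/(-19) = -1/19 ≈ -0.052632)
(34*h(4))*k = (34*(8 + 2*4²))*(-1/19) = (34*(8 + 2*16))*(-1/19) = (34*(8 + 32))*(-1/19) = (34*40)*(-1/19) = 1360*(-1/19) = -1360/19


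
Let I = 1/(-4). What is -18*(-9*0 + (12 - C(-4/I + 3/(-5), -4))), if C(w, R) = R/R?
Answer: -198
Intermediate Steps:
I = -1/4 ≈ -0.25000
C(w, R) = 1
-18*(-9*0 + (12 - C(-4/I + 3/(-5), -4))) = -18*(-9*0 + (12 - 1*1)) = -18*(0 + (12 - 1)) = -18*(0 + 11) = -18*11 = -198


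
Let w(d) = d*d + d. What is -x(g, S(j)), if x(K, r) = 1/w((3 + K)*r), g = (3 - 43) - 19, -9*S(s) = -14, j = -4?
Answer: -81/607600 ≈ -0.00013331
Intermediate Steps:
S(s) = 14/9 (S(s) = -1/9*(-14) = 14/9)
g = -59 (g = -40 - 19 = -59)
w(d) = d + d**2 (w(d) = d**2 + d = d + d**2)
x(K, r) = 1/(r*(1 + r*(3 + K))*(3 + K)) (x(K, r) = 1/(((3 + K)*r)*(1 + (3 + K)*r)) = 1/((r*(3 + K))*(1 + r*(3 + K))) = 1/(r*(1 + r*(3 + K))*(3 + K)))
-x(g, S(j)) = -1/(14/9*(1 + 14*(3 - 59)/9)*(3 - 59)) = -9/(14*(1 + (14/9)*(-56))*(-56)) = -9*(-1)/(14*(1 - 784/9)*56) = -9*(-1)/(14*(-775/9)*56) = -9*(-9)*(-1)/(14*775*56) = -1*81/607600 = -81/607600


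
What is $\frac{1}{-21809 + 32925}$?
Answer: $\frac{1}{11116} \approx 8.996 \cdot 10^{-5}$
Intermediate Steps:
$\frac{1}{-21809 + 32925} = \frac{1}{11116}$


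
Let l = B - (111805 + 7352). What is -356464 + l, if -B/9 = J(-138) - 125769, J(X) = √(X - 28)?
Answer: 656300 - 9*I*√166 ≈ 6.563e+5 - 115.96*I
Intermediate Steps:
J(X) = √(-28 + X)
B = 1131921 - 9*I*√166 (B = -9*(√(-28 - 138) - 125769) = -9*(√(-166) - 125769) = -9*(I*√166 - 125769) = -9*(-125769 + I*√166) = 1131921 - 9*I*√166 ≈ 1.1319e+6 - 115.96*I)
l = 1012764 - 9*I*√166 (l = (1131921 - 9*I*√166) - (111805 + 7352) = (1131921 - 9*I*√166) - 1*119157 = (1131921 - 9*I*√166) - 119157 = 1012764 - 9*I*√166 ≈ 1.0128e+6 - 115.96*I)
-356464 + l = -356464 + (1012764 - 9*I*√166) = 656300 - 9*I*√166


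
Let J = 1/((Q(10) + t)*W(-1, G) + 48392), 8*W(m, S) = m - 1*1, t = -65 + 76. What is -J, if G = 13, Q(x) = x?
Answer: -4/193547 ≈ -2.0667e-5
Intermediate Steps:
t = 11
W(m, S) = -⅛ + m/8 (W(m, S) = (m - 1*1)/8 = (m - 1)/8 = (-1 + m)/8 = -⅛ + m/8)
J = 4/193547 (J = 1/((10 + 11)*(-⅛ + (⅛)*(-1)) + 48392) = 1/(21*(-⅛ - ⅛) + 48392) = 1/(21*(-¼) + 48392) = 1/(-21/4 + 48392) = 1/(193547/4) = 4/193547 ≈ 2.0667e-5)
-J = -1*4/193547 = -4/193547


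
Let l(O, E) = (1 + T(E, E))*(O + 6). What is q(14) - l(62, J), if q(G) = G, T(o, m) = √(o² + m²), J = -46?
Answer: -54 - 3128*√2 ≈ -4477.7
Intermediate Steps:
T(o, m) = √(m² + o²)
l(O, E) = (1 + √2*√(E²))*(6 + O) (l(O, E) = (1 + √(E² + E²))*(O + 6) = (1 + √(2*E²))*(6 + O) = (1 + √2*√(E²))*(6 + O))
q(14) - l(62, J) = 14 - (6 + 62 + 6*√2*√((-46)²) + 62*√2*√((-46)²)) = 14 - (6 + 62 + 6*√2*√2116 + 62*√2*√2116) = 14 - (6 + 62 + 6*√2*46 + 62*√2*46) = 14 - (6 + 62 + 276*√2 + 2852*√2) = 14 - (68 + 3128*√2) = 14 + (-68 - 3128*√2) = -54 - 3128*√2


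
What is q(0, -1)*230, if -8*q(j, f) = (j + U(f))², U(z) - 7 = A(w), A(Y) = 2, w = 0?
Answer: -9315/4 ≈ -2328.8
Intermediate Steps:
U(z) = 9 (U(z) = 7 + 2 = 9)
q(j, f) = -(9 + j)²/8 (q(j, f) = -(j + 9)²/8 = -(9 + j)²/8)
q(0, -1)*230 = -(9 + 0)²/8*230 = -⅛*9²*230 = -⅛*81*230 = -81/8*230 = -9315/4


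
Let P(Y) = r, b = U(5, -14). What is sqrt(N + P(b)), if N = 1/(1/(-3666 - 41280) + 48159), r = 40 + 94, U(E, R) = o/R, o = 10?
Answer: 4*sqrt(39239358462770277434)/2164554413 ≈ 11.576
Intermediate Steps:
U(E, R) = 10/R
r = 134
N = 44946/2164554413 (N = 1/(1/(-44946) + 48159) = 1/(-1/44946 + 48159) = 1/(2164554413/44946) = 44946/2164554413 ≈ 2.0765e-5)
b = -5/7 (b = 10/(-14) = 10*(-1/14) = -5/7 ≈ -0.71429)
P(Y) = 134
sqrt(N + P(b)) = sqrt(44946/2164554413 + 134) = sqrt(290050336288/2164554413) = 4*sqrt(39239358462770277434)/2164554413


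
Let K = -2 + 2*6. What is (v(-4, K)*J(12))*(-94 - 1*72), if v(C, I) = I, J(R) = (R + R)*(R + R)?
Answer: -956160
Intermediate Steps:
J(R) = 4*R² (J(R) = (2*R)*(2*R) = 4*R²)
K = 10 (K = -2 + 12 = 10)
(v(-4, K)*J(12))*(-94 - 1*72) = (10*(4*12²))*(-94 - 1*72) = (10*(4*144))*(-94 - 72) = (10*576)*(-166) = 5760*(-166) = -956160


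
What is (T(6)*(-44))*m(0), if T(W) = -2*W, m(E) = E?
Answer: 0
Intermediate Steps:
(T(6)*(-44))*m(0) = (-2*6*(-44))*0 = -12*(-44)*0 = 528*0 = 0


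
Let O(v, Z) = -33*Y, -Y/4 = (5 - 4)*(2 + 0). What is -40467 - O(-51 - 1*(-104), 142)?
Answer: -40731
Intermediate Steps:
Y = -8 (Y = -4*(5 - 4)*(2 + 0) = -4*2 = -8)
O(v, Z) = 264 (O(v, Z) = -33*(-8) = 264)
-40467 - O(-51 - 1*(-104), 142) = -40467 - 1*264 = -40467 - 264 = -40731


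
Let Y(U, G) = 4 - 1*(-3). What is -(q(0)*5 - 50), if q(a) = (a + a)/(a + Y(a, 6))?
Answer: 50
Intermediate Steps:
Y(U, G) = 7 (Y(U, G) = 4 + 3 = 7)
q(a) = 2*a/(7 + a) (q(a) = (a + a)/(a + 7) = (2*a)/(7 + a) = 2*a/(7 + a))
-(q(0)*5 - 50) = -((2*0/(7 + 0))*5 - 50) = -((2*0/7)*5 - 50) = -((2*0*(1/7))*5 - 50) = -(0*5 - 50) = -(0 - 50) = -1*(-50) = 50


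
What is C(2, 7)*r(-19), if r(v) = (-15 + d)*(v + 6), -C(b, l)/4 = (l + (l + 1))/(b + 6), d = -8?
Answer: -4485/2 ≈ -2242.5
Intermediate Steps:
C(b, l) = -4*(1 + 2*l)/(6 + b) (C(b, l) = -4*(l + (l + 1))/(b + 6) = -4*(l + (1 + l))/(6 + b) = -4*(1 + 2*l)/(6 + b))
r(v) = -138 - 23*v (r(v) = (-15 - 8)*(v + 6) = -23*(6 + v) = -138 - 23*v)
C(2, 7)*r(-19) = (4*(-1 - 2*7)/(6 + 2))*(-138 - 23*(-19)) = (4*(-1 - 14)/8)*(-138 + 437) = (4*(⅛)*(-15))*299 = -15/2*299 = -4485/2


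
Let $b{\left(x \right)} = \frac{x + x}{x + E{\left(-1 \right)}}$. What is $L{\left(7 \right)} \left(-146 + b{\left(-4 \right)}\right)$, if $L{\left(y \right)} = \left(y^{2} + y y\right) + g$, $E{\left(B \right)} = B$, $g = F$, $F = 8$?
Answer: $- \frac{76532}{5} \approx -15306.0$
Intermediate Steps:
$g = 8$
$L{\left(y \right)} = 8 + 2 y^{2}$ ($L{\left(y \right)} = \left(y^{2} + y y\right) + 8 = \left(y^{2} + y^{2}\right) + 8 = 2 y^{2} + 8 = 8 + 2 y^{2}$)
$b{\left(x \right)} = \frac{2 x}{-1 + x}$ ($b{\left(x \right)} = \frac{x + x}{x - 1} = \frac{2 x}{-1 + x}$)
$L{\left(7 \right)} \left(-146 + b{\left(-4 \right)}\right) = \left(8 + 2 \cdot 7^{2}\right) \left(-146 + 2 \left(-4\right) \frac{1}{-1 - 4}\right) = \left(8 + 2 \cdot 49\right) \left(-146 + 2 \left(-4\right) \frac{1}{-5}\right) = \left(8 + 98\right) \left(-146 + 2 \left(-4\right) \left(- \frac{1}{5}\right)\right) = 106 \left(-146 + \frac{8}{5}\right) = 106 \left(- \frac{722}{5}\right) = - \frac{76532}{5}$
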